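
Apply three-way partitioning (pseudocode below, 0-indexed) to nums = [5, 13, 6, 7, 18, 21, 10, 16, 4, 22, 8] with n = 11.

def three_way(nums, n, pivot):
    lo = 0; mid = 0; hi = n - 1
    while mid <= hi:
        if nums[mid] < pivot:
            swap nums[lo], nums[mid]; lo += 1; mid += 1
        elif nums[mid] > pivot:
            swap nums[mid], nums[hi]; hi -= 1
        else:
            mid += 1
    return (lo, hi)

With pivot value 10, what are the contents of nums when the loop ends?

[5, 8, 6, 7, 4, 10, 16, 21, 22, 18, 13]

pivot = 10; lo=0, mid=0, hi=10
nums[mid]=5<10: swap nums[0],nums[0]; lo=1,mid=1 → [5, 13, 6, 7, 18, 21, 10, 16, 4, 22, 8]
nums[mid]=13>10: swap nums[1],nums[10]; hi=9 → [5, 8, 6, 7, 18, 21, 10, 16, 4, 22, 13]
nums[mid]=8<10: swap nums[1],nums[1]; lo=2,mid=2 → [5, 8, 6, 7, 18, 21, 10, 16, 4, 22, 13]
nums[mid]=6<10: swap nums[2],nums[2]; lo=3,mid=3 → [5, 8, 6, 7, 18, 21, 10, 16, 4, 22, 13]
nums[mid]=7<10: swap nums[3],nums[3]; lo=4,mid=4 → [5, 8, 6, 7, 18, 21, 10, 16, 4, 22, 13]
nums[mid]=18>10: swap nums[4],nums[9]; hi=8 → [5, 8, 6, 7, 22, 21, 10, 16, 4, 18, 13]
nums[mid]=22>10: swap nums[4],nums[8]; hi=7 → [5, 8, 6, 7, 4, 21, 10, 16, 22, 18, 13]
nums[mid]=4<10: swap nums[4],nums[4]; lo=5,mid=5 → [5, 8, 6, 7, 4, 21, 10, 16, 22, 18, 13]
nums[mid]=21>10: swap nums[5],nums[7]; hi=6 → [5, 8, 6, 7, 4, 16, 10, 21, 22, 18, 13]
nums[mid]=16>10: swap nums[5],nums[6]; hi=5 → [5, 8, 6, 7, 4, 10, 16, 21, 22, 18, 13]
nums[mid]=10=10: mid=6
end: lo=5, hi=5; nums = [5, 8, 6, 7, 4, 10, 16, 21, 22, 18, 13]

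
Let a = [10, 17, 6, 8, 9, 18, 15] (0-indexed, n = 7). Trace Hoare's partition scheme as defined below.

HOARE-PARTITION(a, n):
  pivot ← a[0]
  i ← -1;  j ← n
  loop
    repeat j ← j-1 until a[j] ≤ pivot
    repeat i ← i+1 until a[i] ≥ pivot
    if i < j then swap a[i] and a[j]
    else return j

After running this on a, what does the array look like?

pivot = a[0] = 10; i = -1, j = 7
j→4 (a[4]=9≤10), i→0 (a[0]=10≥10); i<j, swap → [9, 17, 6, 8, 10, 18, 15]
j→3 (a[3]=8≤10), i→1 (a[1]=17≥10); i<j, swap → [9, 8, 6, 17, 10, 18, 15]
j→2, i→3; i≥j, return j=2. a = [9, 8, 6, 17, 10, 18, 15]

[9, 8, 6, 17, 10, 18, 15]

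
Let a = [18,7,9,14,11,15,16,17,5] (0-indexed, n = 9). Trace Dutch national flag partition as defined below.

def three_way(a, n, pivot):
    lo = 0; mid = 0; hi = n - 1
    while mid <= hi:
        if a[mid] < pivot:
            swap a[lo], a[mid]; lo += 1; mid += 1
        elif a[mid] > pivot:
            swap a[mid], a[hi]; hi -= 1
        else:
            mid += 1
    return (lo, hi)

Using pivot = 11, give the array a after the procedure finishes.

[5,7,9,11,15,16,17,14,18]

lo=0 mid=0 hi=8
18>11: swap(0,8), hi=7 ⇒ [5,7,9,14,11,15,16,17,18]
5<11: swap(0,0), lo=1 mid=1 ⇒ [5,7,9,14,11,15,16,17,18]
7<11: swap(1,1), lo=2 mid=2 ⇒ [5,7,9,14,11,15,16,17,18]
9<11: swap(2,2), lo=3 mid=3 ⇒ [5,7,9,14,11,15,16,17,18]
14>11: swap(3,7), hi=6 ⇒ [5,7,9,17,11,15,16,14,18]
17>11: swap(3,6), hi=5 ⇒ [5,7,9,16,11,15,17,14,18]
16>11: swap(3,5), hi=4 ⇒ [5,7,9,15,11,16,17,14,18]
15>11: swap(3,4), hi=3 ⇒ [5,7,9,11,15,16,17,14,18]
11=11: mid=4
done. lo=3 hi=3; a=[5,7,9,11,15,16,17,14,18]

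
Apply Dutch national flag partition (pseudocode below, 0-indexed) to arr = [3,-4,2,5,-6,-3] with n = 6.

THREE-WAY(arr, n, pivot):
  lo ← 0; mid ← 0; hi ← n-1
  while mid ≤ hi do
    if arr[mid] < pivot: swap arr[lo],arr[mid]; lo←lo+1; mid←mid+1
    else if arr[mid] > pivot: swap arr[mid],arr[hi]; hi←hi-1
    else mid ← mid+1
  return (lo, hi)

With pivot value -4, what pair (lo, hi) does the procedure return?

(1, 1)

lo=0 mid=0 hi=5
3>-4: swap(0,5), hi=4 ⇒ [-3,-4,2,5,-6,3]
-3>-4: swap(0,4), hi=3 ⇒ [-6,-4,2,5,-3,3]
-6<-4: swap(0,0), lo=1 mid=1 ⇒ [-6,-4,2,5,-3,3]
-4=-4: mid=2
2>-4: swap(2,3), hi=2 ⇒ [-6,-4,5,2,-3,3]
5>-4: swap(2,2), hi=1 ⇒ [-6,-4,5,2,-3,3]
done. lo=1 hi=1; arr=[-6,-4,5,2,-3,3]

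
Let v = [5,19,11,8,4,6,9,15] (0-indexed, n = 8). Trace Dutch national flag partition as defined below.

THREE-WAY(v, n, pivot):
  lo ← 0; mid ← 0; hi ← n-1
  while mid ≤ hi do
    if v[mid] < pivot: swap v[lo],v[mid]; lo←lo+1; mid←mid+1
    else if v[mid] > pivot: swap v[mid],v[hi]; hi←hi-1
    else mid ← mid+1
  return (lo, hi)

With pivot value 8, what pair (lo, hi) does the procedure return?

(3, 3)

lo=0 mid=0 hi=7
5<8: swap(0,0), lo=1 mid=1 ⇒ [5,19,11,8,4,6,9,15]
19>8: swap(1,7), hi=6 ⇒ [5,15,11,8,4,6,9,19]
15>8: swap(1,6), hi=5 ⇒ [5,9,11,8,4,6,15,19]
9>8: swap(1,5), hi=4 ⇒ [5,6,11,8,4,9,15,19]
6<8: swap(1,1), lo=2 mid=2 ⇒ [5,6,11,8,4,9,15,19]
11>8: swap(2,4), hi=3 ⇒ [5,6,4,8,11,9,15,19]
4<8: swap(2,2), lo=3 mid=3 ⇒ [5,6,4,8,11,9,15,19]
8=8: mid=4
done. lo=3 hi=3; v=[5,6,4,8,11,9,15,19]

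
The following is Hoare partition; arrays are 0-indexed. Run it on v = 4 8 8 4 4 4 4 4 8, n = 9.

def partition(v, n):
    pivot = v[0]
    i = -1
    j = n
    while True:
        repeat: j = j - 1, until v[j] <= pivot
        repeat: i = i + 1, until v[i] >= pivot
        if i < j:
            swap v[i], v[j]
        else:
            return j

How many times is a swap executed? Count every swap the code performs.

4

pivot=4
j stops at 7 (4), i stops at 0 (4); swap ⇒ 4 8 8 4 4 4 4 4 8
j stops at 6 (4), i stops at 1 (8); swap ⇒ 4 4 8 4 4 4 8 4 8
j stops at 5 (4), i stops at 2 (8); swap ⇒ 4 4 4 4 4 8 8 4 8
j stops at 4 (4), i stops at 3 (4); swap ⇒ 4 4 4 4 4 8 8 4 8
j stops at 3, i stops at 4; i≥j ⇒ return 3. v=4 4 4 4 4 8 8 4 8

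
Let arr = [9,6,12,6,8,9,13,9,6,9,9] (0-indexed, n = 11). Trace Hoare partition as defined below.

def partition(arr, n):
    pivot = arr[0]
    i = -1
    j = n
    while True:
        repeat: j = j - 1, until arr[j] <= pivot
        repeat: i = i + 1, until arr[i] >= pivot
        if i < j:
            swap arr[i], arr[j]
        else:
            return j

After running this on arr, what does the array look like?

[9,6,9,6,8,6,9,13,9,12,9]

pivot = arr[0] = 9; i = -1, j = 11
j→10 (arr[10]=9≤9), i→0 (arr[0]=9≥9); i<j, swap → [9,6,12,6,8,9,13,9,6,9,9]
j→9 (arr[9]=9≤9), i→2 (arr[2]=12≥9); i<j, swap → [9,6,9,6,8,9,13,9,6,12,9]
j→8 (arr[8]=6≤9), i→5 (arr[5]=9≥9); i<j, swap → [9,6,9,6,8,6,13,9,9,12,9]
j→7 (arr[7]=9≤9), i→6 (arr[6]=13≥9); i<j, swap → [9,6,9,6,8,6,9,13,9,12,9]
j→6, i→7; i≥j, return j=6. arr = [9,6,9,6,8,6,9,13,9,12,9]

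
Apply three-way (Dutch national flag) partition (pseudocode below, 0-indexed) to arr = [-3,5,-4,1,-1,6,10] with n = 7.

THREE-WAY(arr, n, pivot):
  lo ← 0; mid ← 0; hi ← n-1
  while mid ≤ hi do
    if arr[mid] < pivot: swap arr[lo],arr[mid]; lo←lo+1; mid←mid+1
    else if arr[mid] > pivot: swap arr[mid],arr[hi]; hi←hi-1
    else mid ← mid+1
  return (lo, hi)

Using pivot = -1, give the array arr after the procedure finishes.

[-3,-4,-1,1,6,10,5]

lo=0 mid=0 hi=6
-3<-1: swap(0,0), lo=1 mid=1 ⇒ [-3,5,-4,1,-1,6,10]
5>-1: swap(1,6), hi=5 ⇒ [-3,10,-4,1,-1,6,5]
10>-1: swap(1,5), hi=4 ⇒ [-3,6,-4,1,-1,10,5]
6>-1: swap(1,4), hi=3 ⇒ [-3,-1,-4,1,6,10,5]
-1=-1: mid=2
-4<-1: swap(1,2), lo=2 mid=3 ⇒ [-3,-4,-1,1,6,10,5]
1>-1: swap(3,3), hi=2 ⇒ [-3,-4,-1,1,6,10,5]
done. lo=2 hi=2; arr=[-3,-4,-1,1,6,10,5]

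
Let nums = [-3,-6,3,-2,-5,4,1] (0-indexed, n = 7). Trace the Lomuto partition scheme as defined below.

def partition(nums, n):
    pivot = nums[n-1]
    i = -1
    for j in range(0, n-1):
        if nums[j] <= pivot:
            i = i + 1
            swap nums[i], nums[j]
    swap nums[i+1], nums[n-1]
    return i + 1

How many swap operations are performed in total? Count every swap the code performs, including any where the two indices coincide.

pivot = nums[6] = 1; i = -1
j=0: nums[0]=-3 ≤ 1 → i=0, swap nums[0],nums[0] (no change) → [-3,-6,3,-2,-5,4,1]
j=1: nums[1]=-6 ≤ 1 → i=1, swap nums[1],nums[1] (no change) → [-3,-6,3,-2,-5,4,1]
j=2: nums[2]=3 > 1 → no swap
j=3: nums[3]=-2 ≤ 1 → i=2, swap nums[2],nums[3] → [-3,-6,-2,3,-5,4,1]
j=4: nums[4]=-5 ≤ 1 → i=3, swap nums[3],nums[4] → [-3,-6,-2,-5,3,4,1]
j=5: nums[5]=4 > 1 → no swap
final swap nums[4],nums[6] → [-3,-6,-2,-5,1,4,3]; return 4

5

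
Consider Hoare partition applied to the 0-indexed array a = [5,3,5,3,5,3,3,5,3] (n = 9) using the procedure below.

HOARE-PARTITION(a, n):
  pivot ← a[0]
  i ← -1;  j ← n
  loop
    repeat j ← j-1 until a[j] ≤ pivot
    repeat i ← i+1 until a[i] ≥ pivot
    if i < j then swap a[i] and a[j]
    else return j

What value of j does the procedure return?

5

pivot=5
j stops at 8 (3), i stops at 0 (5); swap ⇒ [3,3,5,3,5,3,3,5,5]
j stops at 7 (5), i stops at 2 (5); swap ⇒ [3,3,5,3,5,3,3,5,5]
j stops at 6 (3), i stops at 4 (5); swap ⇒ [3,3,5,3,3,3,5,5,5]
j stops at 5, i stops at 6; i≥j ⇒ return 5. a=[3,3,5,3,3,3,5,5,5]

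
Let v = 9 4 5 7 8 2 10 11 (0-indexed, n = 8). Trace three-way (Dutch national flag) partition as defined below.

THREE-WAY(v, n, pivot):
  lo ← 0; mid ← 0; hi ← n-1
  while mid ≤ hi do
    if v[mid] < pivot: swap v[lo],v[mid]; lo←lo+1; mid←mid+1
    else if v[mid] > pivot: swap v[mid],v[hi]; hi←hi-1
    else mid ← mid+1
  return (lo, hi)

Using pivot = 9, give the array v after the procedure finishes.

4 5 7 8 2 9 11 10

lo=0 mid=0 hi=7
9=9: mid=1
4<9: swap(0,1), lo=1 mid=2 ⇒ 4 9 5 7 8 2 10 11
5<9: swap(1,2), lo=2 mid=3 ⇒ 4 5 9 7 8 2 10 11
7<9: swap(2,3), lo=3 mid=4 ⇒ 4 5 7 9 8 2 10 11
8<9: swap(3,4), lo=4 mid=5 ⇒ 4 5 7 8 9 2 10 11
2<9: swap(4,5), lo=5 mid=6 ⇒ 4 5 7 8 2 9 10 11
10>9: swap(6,7), hi=6 ⇒ 4 5 7 8 2 9 11 10
11>9: swap(6,6), hi=5 ⇒ 4 5 7 8 2 9 11 10
done. lo=5 hi=5; v=4 5 7 8 2 9 11 10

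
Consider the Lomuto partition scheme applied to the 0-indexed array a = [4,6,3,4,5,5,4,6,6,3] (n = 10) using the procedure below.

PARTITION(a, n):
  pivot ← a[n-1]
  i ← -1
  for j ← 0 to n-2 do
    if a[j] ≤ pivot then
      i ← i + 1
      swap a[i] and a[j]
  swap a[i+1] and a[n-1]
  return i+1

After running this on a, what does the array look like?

[3,3,4,4,5,5,4,6,6,6]

pivot = a[9] = 3; i = -1
j=0: a[0]=4 > 3 → no swap
j=1: a[1]=6 > 3 → no swap
j=2: a[2]=3 ≤ 3 → i=0, swap a[0],a[2] → [3,6,4,4,5,5,4,6,6,3]
j=3: a[3]=4 > 3 → no swap
j=4: a[4]=5 > 3 → no swap
j=5: a[5]=5 > 3 → no swap
j=6: a[6]=4 > 3 → no swap
j=7: a[7]=6 > 3 → no swap
j=8: a[8]=6 > 3 → no swap
final swap a[1],a[9] → [3,3,4,4,5,5,4,6,6,6]; return 1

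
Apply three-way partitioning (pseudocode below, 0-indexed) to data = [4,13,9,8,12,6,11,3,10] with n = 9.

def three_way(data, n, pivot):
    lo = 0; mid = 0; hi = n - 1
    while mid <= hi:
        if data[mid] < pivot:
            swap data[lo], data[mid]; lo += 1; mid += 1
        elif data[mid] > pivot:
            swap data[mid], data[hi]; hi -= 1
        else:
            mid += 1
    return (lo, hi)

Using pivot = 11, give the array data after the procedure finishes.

[4,10,9,8,3,6,11,12,13]

lo=0 mid=0 hi=8
4<11: swap(0,0), lo=1 mid=1 ⇒ [4,13,9,8,12,6,11,3,10]
13>11: swap(1,8), hi=7 ⇒ [4,10,9,8,12,6,11,3,13]
10<11: swap(1,1), lo=2 mid=2 ⇒ [4,10,9,8,12,6,11,3,13]
9<11: swap(2,2), lo=3 mid=3 ⇒ [4,10,9,8,12,6,11,3,13]
8<11: swap(3,3), lo=4 mid=4 ⇒ [4,10,9,8,12,6,11,3,13]
12>11: swap(4,7), hi=6 ⇒ [4,10,9,8,3,6,11,12,13]
3<11: swap(4,4), lo=5 mid=5 ⇒ [4,10,9,8,3,6,11,12,13]
6<11: swap(5,5), lo=6 mid=6 ⇒ [4,10,9,8,3,6,11,12,13]
11=11: mid=7
done. lo=6 hi=6; data=[4,10,9,8,3,6,11,12,13]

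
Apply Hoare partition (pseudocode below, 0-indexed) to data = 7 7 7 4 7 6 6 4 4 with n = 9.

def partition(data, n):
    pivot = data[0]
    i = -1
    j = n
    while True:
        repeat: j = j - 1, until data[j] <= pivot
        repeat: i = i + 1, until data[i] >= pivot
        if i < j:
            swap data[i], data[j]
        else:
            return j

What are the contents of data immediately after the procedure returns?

4 4 6 4 6 7 7 7 7

pivot=7
j stops at 8 (4), i stops at 0 (7); swap ⇒ 4 7 7 4 7 6 6 4 7
j stops at 7 (4), i stops at 1 (7); swap ⇒ 4 4 7 4 7 6 6 7 7
j stops at 6 (6), i stops at 2 (7); swap ⇒ 4 4 6 4 7 6 7 7 7
j stops at 5 (6), i stops at 4 (7); swap ⇒ 4 4 6 4 6 7 7 7 7
j stops at 4, i stops at 5; i≥j ⇒ return 4. data=4 4 6 4 6 7 7 7 7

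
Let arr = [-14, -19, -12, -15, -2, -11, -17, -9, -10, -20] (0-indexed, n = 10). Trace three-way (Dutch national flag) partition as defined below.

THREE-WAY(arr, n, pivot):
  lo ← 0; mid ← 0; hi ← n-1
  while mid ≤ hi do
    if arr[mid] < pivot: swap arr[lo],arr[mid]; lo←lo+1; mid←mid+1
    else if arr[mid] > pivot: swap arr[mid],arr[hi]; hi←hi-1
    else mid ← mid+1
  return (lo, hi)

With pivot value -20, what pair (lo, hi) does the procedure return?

(0, 0)

pivot = -20; lo=0, mid=0, hi=9
arr[mid]=-14>-20: swap arr[0],arr[9]; hi=8 → [-20, -19, -12, -15, -2, -11, -17, -9, -10, -14]
arr[mid]=-20=-20: mid=1
arr[mid]=-19>-20: swap arr[1],arr[8]; hi=7 → [-20, -10, -12, -15, -2, -11, -17, -9, -19, -14]
arr[mid]=-10>-20: swap arr[1],arr[7]; hi=6 → [-20, -9, -12, -15, -2, -11, -17, -10, -19, -14]
arr[mid]=-9>-20: swap arr[1],arr[6]; hi=5 → [-20, -17, -12, -15, -2, -11, -9, -10, -19, -14]
arr[mid]=-17>-20: swap arr[1],arr[5]; hi=4 → [-20, -11, -12, -15, -2, -17, -9, -10, -19, -14]
arr[mid]=-11>-20: swap arr[1],arr[4]; hi=3 → [-20, -2, -12, -15, -11, -17, -9, -10, -19, -14]
arr[mid]=-2>-20: swap arr[1],arr[3]; hi=2 → [-20, -15, -12, -2, -11, -17, -9, -10, -19, -14]
arr[mid]=-15>-20: swap arr[1],arr[2]; hi=1 → [-20, -12, -15, -2, -11, -17, -9, -10, -19, -14]
arr[mid]=-12>-20: swap arr[1],arr[1]; hi=0 → [-20, -12, -15, -2, -11, -17, -9, -10, -19, -14]
end: lo=0, hi=0; arr = [-20, -12, -15, -2, -11, -17, -9, -10, -19, -14]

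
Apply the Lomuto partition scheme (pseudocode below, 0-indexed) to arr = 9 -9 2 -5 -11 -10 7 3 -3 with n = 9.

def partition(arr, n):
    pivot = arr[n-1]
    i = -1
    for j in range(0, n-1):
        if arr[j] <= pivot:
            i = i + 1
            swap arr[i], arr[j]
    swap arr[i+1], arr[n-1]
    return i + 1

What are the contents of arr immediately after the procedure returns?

-9 -5 -11 -10 -3 9 7 3 2

pivot=-3, i=-1
j=0: 9>-3, skip
j=1: -9≤-3, i=0, swap(0,1) ⇒ -9 9 2 -5 -11 -10 7 3 -3
j=2: 2>-3, skip
j=3: -5≤-3, i=1, swap(1,3) ⇒ -9 -5 2 9 -11 -10 7 3 -3
j=4: -11≤-3, i=2, swap(2,4) ⇒ -9 -5 -11 9 2 -10 7 3 -3
j=5: -10≤-3, i=3, swap(3,5) ⇒ -9 -5 -11 -10 2 9 7 3 -3
j=6: 7>-3, skip
j=7: 3>-3, skip
swap(4,8) ⇒ -9 -5 -11 -10 -3 9 7 3 2; return 4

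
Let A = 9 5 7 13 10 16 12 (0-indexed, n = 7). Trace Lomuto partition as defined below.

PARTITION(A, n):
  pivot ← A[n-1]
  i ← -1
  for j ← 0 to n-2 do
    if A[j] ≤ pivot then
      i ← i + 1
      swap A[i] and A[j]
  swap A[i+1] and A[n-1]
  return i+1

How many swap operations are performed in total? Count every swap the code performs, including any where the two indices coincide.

5

pivot = A[6] = 12; i = -1
j=0: A[0]=9 ≤ 12 → i=0, swap A[0],A[0] (no change) → 9 5 7 13 10 16 12
j=1: A[1]=5 ≤ 12 → i=1, swap A[1],A[1] (no change) → 9 5 7 13 10 16 12
j=2: A[2]=7 ≤ 12 → i=2, swap A[2],A[2] (no change) → 9 5 7 13 10 16 12
j=3: A[3]=13 > 12 → no swap
j=4: A[4]=10 ≤ 12 → i=3, swap A[3],A[4] → 9 5 7 10 13 16 12
j=5: A[5]=16 > 12 → no swap
final swap A[4],A[6] → 9 5 7 10 12 16 13; return 4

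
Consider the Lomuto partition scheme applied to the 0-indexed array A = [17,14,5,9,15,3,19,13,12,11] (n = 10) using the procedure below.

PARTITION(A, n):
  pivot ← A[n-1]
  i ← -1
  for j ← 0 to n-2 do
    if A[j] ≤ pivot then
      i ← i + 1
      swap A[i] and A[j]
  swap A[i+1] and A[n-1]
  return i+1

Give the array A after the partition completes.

[5,9,3,11,15,17,19,13,12,14]

pivot = A[9] = 11; i = -1
j=0: A[0]=17 > 11 → no swap
j=1: A[1]=14 > 11 → no swap
j=2: A[2]=5 ≤ 11 → i=0, swap A[0],A[2] → [5,14,17,9,15,3,19,13,12,11]
j=3: A[3]=9 ≤ 11 → i=1, swap A[1],A[3] → [5,9,17,14,15,3,19,13,12,11]
j=4: A[4]=15 > 11 → no swap
j=5: A[5]=3 ≤ 11 → i=2, swap A[2],A[5] → [5,9,3,14,15,17,19,13,12,11]
j=6: A[6]=19 > 11 → no swap
j=7: A[7]=13 > 11 → no swap
j=8: A[8]=12 > 11 → no swap
final swap A[3],A[9] → [5,9,3,11,15,17,19,13,12,14]; return 3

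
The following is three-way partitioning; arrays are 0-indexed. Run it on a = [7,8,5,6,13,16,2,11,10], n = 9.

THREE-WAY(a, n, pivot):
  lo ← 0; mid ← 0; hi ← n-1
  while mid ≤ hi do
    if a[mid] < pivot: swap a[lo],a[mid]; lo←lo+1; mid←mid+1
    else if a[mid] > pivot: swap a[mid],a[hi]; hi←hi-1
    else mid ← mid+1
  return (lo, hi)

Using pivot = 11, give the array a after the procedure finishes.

[7,8,5,6,10,2,11,16,13]

pivot = 11; lo=0, mid=0, hi=8
a[mid]=7<11: swap a[0],a[0]; lo=1,mid=1 → [7,8,5,6,13,16,2,11,10]
a[mid]=8<11: swap a[1],a[1]; lo=2,mid=2 → [7,8,5,6,13,16,2,11,10]
a[mid]=5<11: swap a[2],a[2]; lo=3,mid=3 → [7,8,5,6,13,16,2,11,10]
a[mid]=6<11: swap a[3],a[3]; lo=4,mid=4 → [7,8,5,6,13,16,2,11,10]
a[mid]=13>11: swap a[4],a[8]; hi=7 → [7,8,5,6,10,16,2,11,13]
a[mid]=10<11: swap a[4],a[4]; lo=5,mid=5 → [7,8,5,6,10,16,2,11,13]
a[mid]=16>11: swap a[5],a[7]; hi=6 → [7,8,5,6,10,11,2,16,13]
a[mid]=11=11: mid=6
a[mid]=2<11: swap a[5],a[6]; lo=6,mid=7 → [7,8,5,6,10,2,11,16,13]
end: lo=6, hi=6; a = [7,8,5,6,10,2,11,16,13]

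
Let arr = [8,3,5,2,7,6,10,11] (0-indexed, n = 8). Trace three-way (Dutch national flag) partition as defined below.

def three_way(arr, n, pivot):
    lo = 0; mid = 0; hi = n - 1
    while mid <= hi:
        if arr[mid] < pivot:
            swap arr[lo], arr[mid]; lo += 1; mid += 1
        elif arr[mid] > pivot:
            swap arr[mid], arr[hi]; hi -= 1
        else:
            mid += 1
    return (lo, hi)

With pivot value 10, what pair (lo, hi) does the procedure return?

(6, 6)

pivot = 10; lo=0, mid=0, hi=7
arr[mid]=8<10: swap arr[0],arr[0]; lo=1,mid=1 → [8,3,5,2,7,6,10,11]
arr[mid]=3<10: swap arr[1],arr[1]; lo=2,mid=2 → [8,3,5,2,7,6,10,11]
arr[mid]=5<10: swap arr[2],arr[2]; lo=3,mid=3 → [8,3,5,2,7,6,10,11]
arr[mid]=2<10: swap arr[3],arr[3]; lo=4,mid=4 → [8,3,5,2,7,6,10,11]
arr[mid]=7<10: swap arr[4],arr[4]; lo=5,mid=5 → [8,3,5,2,7,6,10,11]
arr[mid]=6<10: swap arr[5],arr[5]; lo=6,mid=6 → [8,3,5,2,7,6,10,11]
arr[mid]=10=10: mid=7
arr[mid]=11>10: swap arr[7],arr[7]; hi=6 → [8,3,5,2,7,6,10,11]
end: lo=6, hi=6; arr = [8,3,5,2,7,6,10,11]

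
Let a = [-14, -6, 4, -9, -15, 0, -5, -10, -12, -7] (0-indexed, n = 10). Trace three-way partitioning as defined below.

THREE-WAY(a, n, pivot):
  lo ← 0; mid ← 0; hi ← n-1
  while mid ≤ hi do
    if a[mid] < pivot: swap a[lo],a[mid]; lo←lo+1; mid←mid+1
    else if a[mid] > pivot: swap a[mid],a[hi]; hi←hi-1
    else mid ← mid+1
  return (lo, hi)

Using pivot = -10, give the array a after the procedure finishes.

pivot = -10; lo=0, mid=0, hi=9
a[mid]=-14<-10: swap a[0],a[0]; lo=1,mid=1 → [-14, -6, 4, -9, -15, 0, -5, -10, -12, -7]
a[mid]=-6>-10: swap a[1],a[9]; hi=8 → [-14, -7, 4, -9, -15, 0, -5, -10, -12, -6]
a[mid]=-7>-10: swap a[1],a[8]; hi=7 → [-14, -12, 4, -9, -15, 0, -5, -10, -7, -6]
a[mid]=-12<-10: swap a[1],a[1]; lo=2,mid=2 → [-14, -12, 4, -9, -15, 0, -5, -10, -7, -6]
a[mid]=4>-10: swap a[2],a[7]; hi=6 → [-14, -12, -10, -9, -15, 0, -5, 4, -7, -6]
a[mid]=-10=-10: mid=3
a[mid]=-9>-10: swap a[3],a[6]; hi=5 → [-14, -12, -10, -5, -15, 0, -9, 4, -7, -6]
a[mid]=-5>-10: swap a[3],a[5]; hi=4 → [-14, -12, -10, 0, -15, -5, -9, 4, -7, -6]
a[mid]=0>-10: swap a[3],a[4]; hi=3 → [-14, -12, -10, -15, 0, -5, -9, 4, -7, -6]
a[mid]=-15<-10: swap a[2],a[3]; lo=3,mid=4 → [-14, -12, -15, -10, 0, -5, -9, 4, -7, -6]
end: lo=3, hi=3; a = [-14, -12, -15, -10, 0, -5, -9, 4, -7, -6]

[-14, -12, -15, -10, 0, -5, -9, 4, -7, -6]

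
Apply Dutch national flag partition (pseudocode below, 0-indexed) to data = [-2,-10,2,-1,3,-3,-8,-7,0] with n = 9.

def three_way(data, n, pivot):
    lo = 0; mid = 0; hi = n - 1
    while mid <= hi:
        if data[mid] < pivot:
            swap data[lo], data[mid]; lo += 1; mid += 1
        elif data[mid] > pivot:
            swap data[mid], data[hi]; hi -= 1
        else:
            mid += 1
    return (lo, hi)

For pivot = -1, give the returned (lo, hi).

(5, 5)

lo=0 mid=0 hi=8
-2<-1: swap(0,0), lo=1 mid=1 ⇒ [-2,-10,2,-1,3,-3,-8,-7,0]
-10<-1: swap(1,1), lo=2 mid=2 ⇒ [-2,-10,2,-1,3,-3,-8,-7,0]
2>-1: swap(2,8), hi=7 ⇒ [-2,-10,0,-1,3,-3,-8,-7,2]
0>-1: swap(2,7), hi=6 ⇒ [-2,-10,-7,-1,3,-3,-8,0,2]
-7<-1: swap(2,2), lo=3 mid=3 ⇒ [-2,-10,-7,-1,3,-3,-8,0,2]
-1=-1: mid=4
3>-1: swap(4,6), hi=5 ⇒ [-2,-10,-7,-1,-8,-3,3,0,2]
-8<-1: swap(3,4), lo=4 mid=5 ⇒ [-2,-10,-7,-8,-1,-3,3,0,2]
-3<-1: swap(4,5), lo=5 mid=6 ⇒ [-2,-10,-7,-8,-3,-1,3,0,2]
done. lo=5 hi=5; data=[-2,-10,-7,-8,-3,-1,3,0,2]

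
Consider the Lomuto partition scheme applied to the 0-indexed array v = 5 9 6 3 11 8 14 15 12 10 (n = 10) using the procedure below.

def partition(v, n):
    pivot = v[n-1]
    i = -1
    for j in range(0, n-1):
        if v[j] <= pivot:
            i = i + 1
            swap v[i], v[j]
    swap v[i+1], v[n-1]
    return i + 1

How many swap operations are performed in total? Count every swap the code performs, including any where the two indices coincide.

6

pivot=10, i=-1
j=0: 5≤10, i=0, swap(0,0) ⇒ 5 9 6 3 11 8 14 15 12 10
j=1: 9≤10, i=1, swap(1,1) ⇒ 5 9 6 3 11 8 14 15 12 10
j=2: 6≤10, i=2, swap(2,2) ⇒ 5 9 6 3 11 8 14 15 12 10
j=3: 3≤10, i=3, swap(3,3) ⇒ 5 9 6 3 11 8 14 15 12 10
j=4: 11>10, skip
j=5: 8≤10, i=4, swap(4,5) ⇒ 5 9 6 3 8 11 14 15 12 10
j=6: 14>10, skip
j=7: 15>10, skip
j=8: 12>10, skip
swap(5,9) ⇒ 5 9 6 3 8 10 14 15 12 11; return 5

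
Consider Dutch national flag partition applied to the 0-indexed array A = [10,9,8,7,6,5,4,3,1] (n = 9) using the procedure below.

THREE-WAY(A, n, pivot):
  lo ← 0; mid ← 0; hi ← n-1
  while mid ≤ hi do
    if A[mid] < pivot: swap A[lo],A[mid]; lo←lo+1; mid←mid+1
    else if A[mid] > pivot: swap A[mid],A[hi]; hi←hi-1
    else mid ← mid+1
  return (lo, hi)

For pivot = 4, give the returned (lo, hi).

lo=0 mid=0 hi=8
10>4: swap(0,8), hi=7 ⇒ [1,9,8,7,6,5,4,3,10]
1<4: swap(0,0), lo=1 mid=1 ⇒ [1,9,8,7,6,5,4,3,10]
9>4: swap(1,7), hi=6 ⇒ [1,3,8,7,6,5,4,9,10]
3<4: swap(1,1), lo=2 mid=2 ⇒ [1,3,8,7,6,5,4,9,10]
8>4: swap(2,6), hi=5 ⇒ [1,3,4,7,6,5,8,9,10]
4=4: mid=3
7>4: swap(3,5), hi=4 ⇒ [1,3,4,5,6,7,8,9,10]
5>4: swap(3,4), hi=3 ⇒ [1,3,4,6,5,7,8,9,10]
6>4: swap(3,3), hi=2 ⇒ [1,3,4,6,5,7,8,9,10]
done. lo=2 hi=2; A=[1,3,4,6,5,7,8,9,10]

(2, 2)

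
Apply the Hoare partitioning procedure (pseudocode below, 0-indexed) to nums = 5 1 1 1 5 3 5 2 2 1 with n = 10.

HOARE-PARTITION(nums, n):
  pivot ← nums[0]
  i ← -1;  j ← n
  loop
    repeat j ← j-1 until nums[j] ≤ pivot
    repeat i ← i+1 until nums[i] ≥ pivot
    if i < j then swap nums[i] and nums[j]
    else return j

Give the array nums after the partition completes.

1 1 1 1 2 3 2 5 5 5

pivot = nums[0] = 5; i = -1, j = 10
j→9 (nums[9]=1≤5), i→0 (nums[0]=5≥5); i<j, swap → 1 1 1 1 5 3 5 2 2 5
j→8 (nums[8]=2≤5), i→4 (nums[4]=5≥5); i<j, swap → 1 1 1 1 2 3 5 2 5 5
j→7 (nums[7]=2≤5), i→6 (nums[6]=5≥5); i<j, swap → 1 1 1 1 2 3 2 5 5 5
j→6, i→7; i≥j, return j=6. nums = 1 1 1 1 2 3 2 5 5 5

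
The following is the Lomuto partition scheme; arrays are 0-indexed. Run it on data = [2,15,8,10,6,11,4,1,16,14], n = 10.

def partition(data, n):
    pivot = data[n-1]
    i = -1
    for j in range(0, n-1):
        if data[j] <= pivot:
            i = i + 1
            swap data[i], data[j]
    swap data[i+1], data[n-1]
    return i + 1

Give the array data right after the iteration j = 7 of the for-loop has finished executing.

[2,8,10,6,11,4,1,15,16,14]

pivot=14, i=-1
j=0: 2≤14, i=0, swap(0,0) ⇒ [2,15,8,10,6,11,4,1,16,14]
j=1: 15>14, skip
j=2: 8≤14, i=1, swap(1,2) ⇒ [2,8,15,10,6,11,4,1,16,14]
j=3: 10≤14, i=2, swap(2,3) ⇒ [2,8,10,15,6,11,4,1,16,14]
j=4: 6≤14, i=3, swap(3,4) ⇒ [2,8,10,6,15,11,4,1,16,14]
j=5: 11≤14, i=4, swap(4,5) ⇒ [2,8,10,6,11,15,4,1,16,14]
j=6: 4≤14, i=5, swap(5,6) ⇒ [2,8,10,6,11,4,15,1,16,14]
j=7: 1≤14, i=6, swap(6,7) ⇒ [2,8,10,6,11,4,1,15,16,14]
(after j=7) data = [2,8,10,6,11,4,1,15,16,14]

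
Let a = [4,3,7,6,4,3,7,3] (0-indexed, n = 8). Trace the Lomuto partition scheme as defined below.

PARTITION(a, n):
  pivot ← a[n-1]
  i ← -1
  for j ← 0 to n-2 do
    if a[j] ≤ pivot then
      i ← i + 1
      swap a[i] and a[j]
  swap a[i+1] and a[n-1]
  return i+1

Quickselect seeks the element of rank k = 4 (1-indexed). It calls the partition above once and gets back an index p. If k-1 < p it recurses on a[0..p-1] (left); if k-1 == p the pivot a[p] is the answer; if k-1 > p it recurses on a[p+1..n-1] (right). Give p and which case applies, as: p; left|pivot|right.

pivot = a[7] = 3; i = -1
j=0: a[0]=4 > 3 → no swap
j=1: a[1]=3 ≤ 3 → i=0, swap a[0],a[1] → [3,4,7,6,4,3,7,3]
j=2: a[2]=7 > 3 → no swap
j=3: a[3]=6 > 3 → no swap
j=4: a[4]=4 > 3 → no swap
j=5: a[5]=3 ≤ 3 → i=1, swap a[1],a[5] → [3,3,7,6,4,4,7,3]
j=6: a[6]=7 > 3 → no swap
final swap a[2],a[7] → [3,3,3,6,4,4,7,7]; return 2
p = 2; k-1 = 3 > 2 ⇒ right

2; right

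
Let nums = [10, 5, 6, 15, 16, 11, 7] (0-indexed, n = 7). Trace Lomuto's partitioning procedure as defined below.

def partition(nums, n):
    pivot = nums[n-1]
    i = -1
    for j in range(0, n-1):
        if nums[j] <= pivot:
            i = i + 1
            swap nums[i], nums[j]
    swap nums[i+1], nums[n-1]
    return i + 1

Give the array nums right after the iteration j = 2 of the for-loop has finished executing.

[5, 6, 10, 15, 16, 11, 7]

pivot = nums[6] = 7; i = -1
j=0: nums[0]=10 > 7 → no swap
j=1: nums[1]=5 ≤ 7 → i=0, swap nums[0],nums[1] → [5, 10, 6, 15, 16, 11, 7]
j=2: nums[2]=6 ≤ 7 → i=1, swap nums[1],nums[2] → [5, 6, 10, 15, 16, 11, 7]
(after j=2) nums = [5, 6, 10, 15, 16, 11, 7]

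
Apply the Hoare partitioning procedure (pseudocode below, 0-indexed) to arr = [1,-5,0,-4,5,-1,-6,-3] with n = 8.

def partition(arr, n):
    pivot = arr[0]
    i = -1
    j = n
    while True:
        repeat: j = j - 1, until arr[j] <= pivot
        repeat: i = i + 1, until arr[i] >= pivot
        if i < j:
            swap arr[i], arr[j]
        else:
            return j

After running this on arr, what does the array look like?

pivot = arr[0] = 1; i = -1, j = 8
j→7 (arr[7]=-3≤1), i→0 (arr[0]=1≥1); i<j, swap → [-3,-5,0,-4,5,-1,-6,1]
j→6 (arr[6]=-6≤1), i→4 (arr[4]=5≥1); i<j, swap → [-3,-5,0,-4,-6,-1,5,1]
j→5, i→6; i≥j, return j=5. arr = [-3,-5,0,-4,-6,-1,5,1]

[-3,-5,0,-4,-6,-1,5,1]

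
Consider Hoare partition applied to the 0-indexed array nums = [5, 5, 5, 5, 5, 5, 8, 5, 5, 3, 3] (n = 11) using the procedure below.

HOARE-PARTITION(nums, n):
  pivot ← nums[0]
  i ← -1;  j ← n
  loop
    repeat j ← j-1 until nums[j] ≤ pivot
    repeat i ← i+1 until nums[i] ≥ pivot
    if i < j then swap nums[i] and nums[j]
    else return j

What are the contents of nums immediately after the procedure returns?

[3, 3, 5, 5, 5, 5, 8, 5, 5, 5, 5]

pivot = nums[0] = 5; i = -1, j = 11
j→10 (nums[10]=3≤5), i→0 (nums[0]=5≥5); i<j, swap → [3, 5, 5, 5, 5, 5, 8, 5, 5, 3, 5]
j→9 (nums[9]=3≤5), i→1 (nums[1]=5≥5); i<j, swap → [3, 3, 5, 5, 5, 5, 8, 5, 5, 5, 5]
j→8 (nums[8]=5≤5), i→2 (nums[2]=5≥5); i<j, swap → [3, 3, 5, 5, 5, 5, 8, 5, 5, 5, 5]
j→7 (nums[7]=5≤5), i→3 (nums[3]=5≥5); i<j, swap → [3, 3, 5, 5, 5, 5, 8, 5, 5, 5, 5]
j→5 (nums[5]=5≤5), i→4 (nums[4]=5≥5); i<j, swap → [3, 3, 5, 5, 5, 5, 8, 5, 5, 5, 5]
j→4, i→5; i≥j, return j=4. nums = [3, 3, 5, 5, 5, 5, 8, 5, 5, 5, 5]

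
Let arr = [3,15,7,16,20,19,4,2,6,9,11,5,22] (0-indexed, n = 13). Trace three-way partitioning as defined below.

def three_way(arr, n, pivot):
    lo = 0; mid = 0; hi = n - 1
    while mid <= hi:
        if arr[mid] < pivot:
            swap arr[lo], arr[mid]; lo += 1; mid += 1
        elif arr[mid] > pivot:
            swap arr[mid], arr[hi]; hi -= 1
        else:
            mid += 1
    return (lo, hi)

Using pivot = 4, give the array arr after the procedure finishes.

[3,2,4,20,19,16,7,6,9,11,5,22,15]

lo=0 mid=0 hi=12
3<4: swap(0,0), lo=1 mid=1 ⇒ [3,15,7,16,20,19,4,2,6,9,11,5,22]
15>4: swap(1,12), hi=11 ⇒ [3,22,7,16,20,19,4,2,6,9,11,5,15]
22>4: swap(1,11), hi=10 ⇒ [3,5,7,16,20,19,4,2,6,9,11,22,15]
5>4: swap(1,10), hi=9 ⇒ [3,11,7,16,20,19,4,2,6,9,5,22,15]
11>4: swap(1,9), hi=8 ⇒ [3,9,7,16,20,19,4,2,6,11,5,22,15]
9>4: swap(1,8), hi=7 ⇒ [3,6,7,16,20,19,4,2,9,11,5,22,15]
6>4: swap(1,7), hi=6 ⇒ [3,2,7,16,20,19,4,6,9,11,5,22,15]
2<4: swap(1,1), lo=2 mid=2 ⇒ [3,2,7,16,20,19,4,6,9,11,5,22,15]
7>4: swap(2,6), hi=5 ⇒ [3,2,4,16,20,19,7,6,9,11,5,22,15]
4=4: mid=3
16>4: swap(3,5), hi=4 ⇒ [3,2,4,19,20,16,7,6,9,11,5,22,15]
19>4: swap(3,4), hi=3 ⇒ [3,2,4,20,19,16,7,6,9,11,5,22,15]
20>4: swap(3,3), hi=2 ⇒ [3,2,4,20,19,16,7,6,9,11,5,22,15]
done. lo=2 hi=2; arr=[3,2,4,20,19,16,7,6,9,11,5,22,15]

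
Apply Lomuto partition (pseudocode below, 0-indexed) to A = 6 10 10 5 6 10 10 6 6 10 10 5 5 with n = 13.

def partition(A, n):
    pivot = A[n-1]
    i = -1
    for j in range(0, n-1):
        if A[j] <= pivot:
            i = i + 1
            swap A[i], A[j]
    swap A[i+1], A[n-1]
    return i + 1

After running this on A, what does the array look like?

5 5 5 6 6 10 10 6 6 10 10 10 10

pivot = A[12] = 5; i = -1
j=0: A[0]=6 > 5 → no swap
j=1: A[1]=10 > 5 → no swap
j=2: A[2]=10 > 5 → no swap
j=3: A[3]=5 ≤ 5 → i=0, swap A[0],A[3] → 5 10 10 6 6 10 10 6 6 10 10 5 5
j=4: A[4]=6 > 5 → no swap
j=5: A[5]=10 > 5 → no swap
j=6: A[6]=10 > 5 → no swap
j=7: A[7]=6 > 5 → no swap
j=8: A[8]=6 > 5 → no swap
j=9: A[9]=10 > 5 → no swap
j=10: A[10]=10 > 5 → no swap
j=11: A[11]=5 ≤ 5 → i=1, swap A[1],A[11] → 5 5 10 6 6 10 10 6 6 10 10 10 5
final swap A[2],A[12] → 5 5 5 6 6 10 10 6 6 10 10 10 10; return 2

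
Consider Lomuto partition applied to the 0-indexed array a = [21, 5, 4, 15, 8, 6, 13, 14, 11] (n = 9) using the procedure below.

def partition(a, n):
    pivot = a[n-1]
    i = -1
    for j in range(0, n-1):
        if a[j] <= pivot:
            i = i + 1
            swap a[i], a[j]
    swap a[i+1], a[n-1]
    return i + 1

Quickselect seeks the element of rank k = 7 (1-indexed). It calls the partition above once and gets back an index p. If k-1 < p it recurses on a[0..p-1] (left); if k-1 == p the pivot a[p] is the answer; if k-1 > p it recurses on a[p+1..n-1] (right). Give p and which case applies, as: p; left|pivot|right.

pivot = a[8] = 11; i = -1
j=0: a[0]=21 > 11 → no swap
j=1: a[1]=5 ≤ 11 → i=0, swap a[0],a[1] → [5, 21, 4, 15, 8, 6, 13, 14, 11]
j=2: a[2]=4 ≤ 11 → i=1, swap a[1],a[2] → [5, 4, 21, 15, 8, 6, 13, 14, 11]
j=3: a[3]=15 > 11 → no swap
j=4: a[4]=8 ≤ 11 → i=2, swap a[2],a[4] → [5, 4, 8, 15, 21, 6, 13, 14, 11]
j=5: a[5]=6 ≤ 11 → i=3, swap a[3],a[5] → [5, 4, 8, 6, 21, 15, 13, 14, 11]
j=6: a[6]=13 > 11 → no swap
j=7: a[7]=14 > 11 → no swap
final swap a[4],a[8] → [5, 4, 8, 6, 11, 15, 13, 14, 21]; return 4
p = 4; k-1 = 6 > 4 ⇒ right

4; right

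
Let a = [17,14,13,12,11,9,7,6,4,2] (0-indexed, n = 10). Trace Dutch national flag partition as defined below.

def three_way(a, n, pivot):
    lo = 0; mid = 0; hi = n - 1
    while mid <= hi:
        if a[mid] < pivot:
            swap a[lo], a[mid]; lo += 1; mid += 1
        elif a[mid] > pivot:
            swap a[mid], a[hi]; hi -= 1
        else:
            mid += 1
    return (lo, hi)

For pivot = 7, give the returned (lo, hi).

(3, 3)

pivot = 7; lo=0, mid=0, hi=9
a[mid]=17>7: swap a[0],a[9]; hi=8 → [2,14,13,12,11,9,7,6,4,17]
a[mid]=2<7: swap a[0],a[0]; lo=1,mid=1 → [2,14,13,12,11,9,7,6,4,17]
a[mid]=14>7: swap a[1],a[8]; hi=7 → [2,4,13,12,11,9,7,6,14,17]
a[mid]=4<7: swap a[1],a[1]; lo=2,mid=2 → [2,4,13,12,11,9,7,6,14,17]
a[mid]=13>7: swap a[2],a[7]; hi=6 → [2,4,6,12,11,9,7,13,14,17]
a[mid]=6<7: swap a[2],a[2]; lo=3,mid=3 → [2,4,6,12,11,9,7,13,14,17]
a[mid]=12>7: swap a[3],a[6]; hi=5 → [2,4,6,7,11,9,12,13,14,17]
a[mid]=7=7: mid=4
a[mid]=11>7: swap a[4],a[5]; hi=4 → [2,4,6,7,9,11,12,13,14,17]
a[mid]=9>7: swap a[4],a[4]; hi=3 → [2,4,6,7,9,11,12,13,14,17]
end: lo=3, hi=3; a = [2,4,6,7,9,11,12,13,14,17]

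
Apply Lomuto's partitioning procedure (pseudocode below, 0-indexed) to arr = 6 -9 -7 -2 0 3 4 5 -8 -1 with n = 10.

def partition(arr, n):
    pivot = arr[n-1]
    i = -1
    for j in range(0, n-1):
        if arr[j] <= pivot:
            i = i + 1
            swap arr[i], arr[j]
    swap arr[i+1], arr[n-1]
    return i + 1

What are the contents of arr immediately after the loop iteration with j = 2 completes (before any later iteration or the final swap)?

-9 -7 6 -2 0 3 4 5 -8 -1

pivot=-1, i=-1
j=0: 6>-1, skip
j=1: -9≤-1, i=0, swap(0,1) ⇒ -9 6 -7 -2 0 3 4 5 -8 -1
j=2: -7≤-1, i=1, swap(1,2) ⇒ -9 -7 6 -2 0 3 4 5 -8 -1
(after j=2) arr = -9 -7 6 -2 0 3 4 5 -8 -1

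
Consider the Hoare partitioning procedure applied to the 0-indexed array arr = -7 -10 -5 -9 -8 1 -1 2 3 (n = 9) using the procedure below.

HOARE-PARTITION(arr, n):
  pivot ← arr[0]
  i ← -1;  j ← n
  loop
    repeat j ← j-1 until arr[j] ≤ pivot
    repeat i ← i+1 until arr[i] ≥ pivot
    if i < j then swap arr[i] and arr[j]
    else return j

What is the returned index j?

pivot=-7
j stops at 4 (-8), i stops at 0 (-7); swap ⇒ -8 -10 -5 -9 -7 1 -1 2 3
j stops at 3 (-9), i stops at 2 (-5); swap ⇒ -8 -10 -9 -5 -7 1 -1 2 3
j stops at 2, i stops at 3; i≥j ⇒ return 2. arr=-8 -10 -9 -5 -7 1 -1 2 3

2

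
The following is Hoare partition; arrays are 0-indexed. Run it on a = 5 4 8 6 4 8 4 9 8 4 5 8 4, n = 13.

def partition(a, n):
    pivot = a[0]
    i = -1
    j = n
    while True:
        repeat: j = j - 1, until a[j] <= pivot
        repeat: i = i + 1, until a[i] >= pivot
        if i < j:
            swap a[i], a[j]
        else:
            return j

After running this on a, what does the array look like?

pivot=5
j stops at 12 (4), i stops at 0 (5); swap ⇒ 4 4 8 6 4 8 4 9 8 4 5 8 5
j stops at 10 (5), i stops at 2 (8); swap ⇒ 4 4 5 6 4 8 4 9 8 4 8 8 5
j stops at 9 (4), i stops at 3 (6); swap ⇒ 4 4 5 4 4 8 4 9 8 6 8 8 5
j stops at 6 (4), i stops at 5 (8); swap ⇒ 4 4 5 4 4 4 8 9 8 6 8 8 5
j stops at 5, i stops at 6; i≥j ⇒ return 5. a=4 4 5 4 4 4 8 9 8 6 8 8 5

4 4 5 4 4 4 8 9 8 6 8 8 5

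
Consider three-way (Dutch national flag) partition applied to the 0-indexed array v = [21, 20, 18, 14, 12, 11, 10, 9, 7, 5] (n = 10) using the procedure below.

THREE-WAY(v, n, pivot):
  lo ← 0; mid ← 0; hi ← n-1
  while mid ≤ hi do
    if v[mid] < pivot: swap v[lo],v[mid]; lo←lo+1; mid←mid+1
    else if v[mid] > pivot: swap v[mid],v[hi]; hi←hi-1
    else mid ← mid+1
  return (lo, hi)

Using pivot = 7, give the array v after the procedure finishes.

[5, 7, 14, 12, 11, 10, 9, 18, 20, 21]

pivot = 7; lo=0, mid=0, hi=9
v[mid]=21>7: swap v[0],v[9]; hi=8 → [5, 20, 18, 14, 12, 11, 10, 9, 7, 21]
v[mid]=5<7: swap v[0],v[0]; lo=1,mid=1 → [5, 20, 18, 14, 12, 11, 10, 9, 7, 21]
v[mid]=20>7: swap v[1],v[8]; hi=7 → [5, 7, 18, 14, 12, 11, 10, 9, 20, 21]
v[mid]=7=7: mid=2
v[mid]=18>7: swap v[2],v[7]; hi=6 → [5, 7, 9, 14, 12, 11, 10, 18, 20, 21]
v[mid]=9>7: swap v[2],v[6]; hi=5 → [5, 7, 10, 14, 12, 11, 9, 18, 20, 21]
v[mid]=10>7: swap v[2],v[5]; hi=4 → [5, 7, 11, 14, 12, 10, 9, 18, 20, 21]
v[mid]=11>7: swap v[2],v[4]; hi=3 → [5, 7, 12, 14, 11, 10, 9, 18, 20, 21]
v[mid]=12>7: swap v[2],v[3]; hi=2 → [5, 7, 14, 12, 11, 10, 9, 18, 20, 21]
v[mid]=14>7: swap v[2],v[2]; hi=1 → [5, 7, 14, 12, 11, 10, 9, 18, 20, 21]
end: lo=1, hi=1; v = [5, 7, 14, 12, 11, 10, 9, 18, 20, 21]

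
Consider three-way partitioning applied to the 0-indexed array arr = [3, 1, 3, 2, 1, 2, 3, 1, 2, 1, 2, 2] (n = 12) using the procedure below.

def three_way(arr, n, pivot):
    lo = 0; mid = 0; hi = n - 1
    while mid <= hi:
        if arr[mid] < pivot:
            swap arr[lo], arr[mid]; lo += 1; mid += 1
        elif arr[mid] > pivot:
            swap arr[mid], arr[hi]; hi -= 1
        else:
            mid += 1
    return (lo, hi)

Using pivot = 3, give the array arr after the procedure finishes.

pivot = 3; lo=0, mid=0, hi=11
arr[mid]=3=3: mid=1
arr[mid]=1<3: swap arr[0],arr[1]; lo=1,mid=2 → [1, 3, 3, 2, 1, 2, 3, 1, 2, 1, 2, 2]
arr[mid]=3=3: mid=3
arr[mid]=2<3: swap arr[1],arr[3]; lo=2,mid=4 → [1, 2, 3, 3, 1, 2, 3, 1, 2, 1, 2, 2]
arr[mid]=1<3: swap arr[2],arr[4]; lo=3,mid=5 → [1, 2, 1, 3, 3, 2, 3, 1, 2, 1, 2, 2]
arr[mid]=2<3: swap arr[3],arr[5]; lo=4,mid=6 → [1, 2, 1, 2, 3, 3, 3, 1, 2, 1, 2, 2]
arr[mid]=3=3: mid=7
arr[mid]=1<3: swap arr[4],arr[7]; lo=5,mid=8 → [1, 2, 1, 2, 1, 3, 3, 3, 2, 1, 2, 2]
arr[mid]=2<3: swap arr[5],arr[8]; lo=6,mid=9 → [1, 2, 1, 2, 1, 2, 3, 3, 3, 1, 2, 2]
arr[mid]=1<3: swap arr[6],arr[9]; lo=7,mid=10 → [1, 2, 1, 2, 1, 2, 1, 3, 3, 3, 2, 2]
arr[mid]=2<3: swap arr[7],arr[10]; lo=8,mid=11 → [1, 2, 1, 2, 1, 2, 1, 2, 3, 3, 3, 2]
arr[mid]=2<3: swap arr[8],arr[11]; lo=9,mid=12 → [1, 2, 1, 2, 1, 2, 1, 2, 2, 3, 3, 3]
end: lo=9, hi=11; arr = [1, 2, 1, 2, 1, 2, 1, 2, 2, 3, 3, 3]

[1, 2, 1, 2, 1, 2, 1, 2, 2, 3, 3, 3]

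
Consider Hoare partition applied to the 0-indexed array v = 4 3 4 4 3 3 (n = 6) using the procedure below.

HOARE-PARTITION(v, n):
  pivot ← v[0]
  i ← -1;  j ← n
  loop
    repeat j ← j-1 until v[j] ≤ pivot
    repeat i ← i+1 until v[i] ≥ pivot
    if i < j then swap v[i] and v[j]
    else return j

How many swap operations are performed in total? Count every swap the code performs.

2

pivot=4
j stops at 5 (3), i stops at 0 (4); swap ⇒ 3 3 4 4 3 4
j stops at 4 (3), i stops at 2 (4); swap ⇒ 3 3 3 4 4 4
j stops at 3, i stops at 3; i≥j ⇒ return 3. v=3 3 3 4 4 4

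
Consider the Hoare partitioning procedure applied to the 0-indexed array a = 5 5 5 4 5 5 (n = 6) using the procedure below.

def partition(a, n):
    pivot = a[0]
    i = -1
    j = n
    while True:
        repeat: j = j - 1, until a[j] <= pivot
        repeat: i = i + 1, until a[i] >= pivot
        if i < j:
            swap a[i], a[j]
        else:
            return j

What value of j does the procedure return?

2

pivot = a[0] = 5; i = -1, j = 6
j→5 (a[5]=5≤5), i→0 (a[0]=5≥5); i<j, swap → 5 5 5 4 5 5
j→4 (a[4]=5≤5), i→1 (a[1]=5≥5); i<j, swap → 5 5 5 4 5 5
j→3 (a[3]=4≤5), i→2 (a[2]=5≥5); i<j, swap → 5 5 4 5 5 5
j→2, i→3; i≥j, return j=2. a = 5 5 4 5 5 5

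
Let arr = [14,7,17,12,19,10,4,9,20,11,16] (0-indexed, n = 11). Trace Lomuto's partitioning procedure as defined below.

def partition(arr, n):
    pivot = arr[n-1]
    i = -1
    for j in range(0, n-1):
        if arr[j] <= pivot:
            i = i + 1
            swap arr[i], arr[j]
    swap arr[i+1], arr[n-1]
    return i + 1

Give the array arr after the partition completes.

pivot = arr[10] = 16; i = -1
j=0: arr[0]=14 ≤ 16 → i=0, swap arr[0],arr[0] (no change) → [14,7,17,12,19,10,4,9,20,11,16]
j=1: arr[1]=7 ≤ 16 → i=1, swap arr[1],arr[1] (no change) → [14,7,17,12,19,10,4,9,20,11,16]
j=2: arr[2]=17 > 16 → no swap
j=3: arr[3]=12 ≤ 16 → i=2, swap arr[2],arr[3] → [14,7,12,17,19,10,4,9,20,11,16]
j=4: arr[4]=19 > 16 → no swap
j=5: arr[5]=10 ≤ 16 → i=3, swap arr[3],arr[5] → [14,7,12,10,19,17,4,9,20,11,16]
j=6: arr[6]=4 ≤ 16 → i=4, swap arr[4],arr[6] → [14,7,12,10,4,17,19,9,20,11,16]
j=7: arr[7]=9 ≤ 16 → i=5, swap arr[5],arr[7] → [14,7,12,10,4,9,19,17,20,11,16]
j=8: arr[8]=20 > 16 → no swap
j=9: arr[9]=11 ≤ 16 → i=6, swap arr[6],arr[9] → [14,7,12,10,4,9,11,17,20,19,16]
final swap arr[7],arr[10] → [14,7,12,10,4,9,11,16,20,19,17]; return 7

[14,7,12,10,4,9,11,16,20,19,17]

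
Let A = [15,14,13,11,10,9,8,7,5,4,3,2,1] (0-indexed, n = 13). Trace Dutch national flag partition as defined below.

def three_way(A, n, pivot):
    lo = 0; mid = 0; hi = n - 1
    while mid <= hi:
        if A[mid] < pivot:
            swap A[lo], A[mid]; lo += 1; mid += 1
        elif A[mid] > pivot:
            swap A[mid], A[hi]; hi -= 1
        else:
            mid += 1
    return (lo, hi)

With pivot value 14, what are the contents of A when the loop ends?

pivot = 14; lo=0, mid=0, hi=12
A[mid]=15>14: swap A[0],A[12]; hi=11 → [1,14,13,11,10,9,8,7,5,4,3,2,15]
A[mid]=1<14: swap A[0],A[0]; lo=1,mid=1 → [1,14,13,11,10,9,8,7,5,4,3,2,15]
A[mid]=14=14: mid=2
A[mid]=13<14: swap A[1],A[2]; lo=2,mid=3 → [1,13,14,11,10,9,8,7,5,4,3,2,15]
A[mid]=11<14: swap A[2],A[3]; lo=3,mid=4 → [1,13,11,14,10,9,8,7,5,4,3,2,15]
A[mid]=10<14: swap A[3],A[4]; lo=4,mid=5 → [1,13,11,10,14,9,8,7,5,4,3,2,15]
A[mid]=9<14: swap A[4],A[5]; lo=5,mid=6 → [1,13,11,10,9,14,8,7,5,4,3,2,15]
A[mid]=8<14: swap A[5],A[6]; lo=6,mid=7 → [1,13,11,10,9,8,14,7,5,4,3,2,15]
A[mid]=7<14: swap A[6],A[7]; lo=7,mid=8 → [1,13,11,10,9,8,7,14,5,4,3,2,15]
A[mid]=5<14: swap A[7],A[8]; lo=8,mid=9 → [1,13,11,10,9,8,7,5,14,4,3,2,15]
A[mid]=4<14: swap A[8],A[9]; lo=9,mid=10 → [1,13,11,10,9,8,7,5,4,14,3,2,15]
A[mid]=3<14: swap A[9],A[10]; lo=10,mid=11 → [1,13,11,10,9,8,7,5,4,3,14,2,15]
A[mid]=2<14: swap A[10],A[11]; lo=11,mid=12 → [1,13,11,10,9,8,7,5,4,3,2,14,15]
end: lo=11, hi=11; A = [1,13,11,10,9,8,7,5,4,3,2,14,15]

[1,13,11,10,9,8,7,5,4,3,2,14,15]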